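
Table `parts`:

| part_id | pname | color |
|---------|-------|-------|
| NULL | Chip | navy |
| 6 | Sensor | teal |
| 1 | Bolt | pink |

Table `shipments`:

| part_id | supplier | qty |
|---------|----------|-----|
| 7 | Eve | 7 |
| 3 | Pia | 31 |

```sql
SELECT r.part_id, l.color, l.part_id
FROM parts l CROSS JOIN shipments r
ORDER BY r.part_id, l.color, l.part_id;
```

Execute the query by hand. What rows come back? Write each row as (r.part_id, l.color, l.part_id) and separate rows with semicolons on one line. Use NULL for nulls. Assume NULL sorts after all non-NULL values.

CROSS JOIN pairs every row of `parts` with every row of `shipments`: 3 × 2 = 6 rows.
After projecting and ordering:
r.part_id | l.color | l.part_id
3 | navy | NULL
3 | pink | 1
3 | teal | 6
7 | navy | NULL
7 | pink | 1
7 | teal | 6

(3, navy, NULL); (3, pink, 1); (3, teal, 6); (7, navy, NULL); (7, pink, 1); (7, teal, 6)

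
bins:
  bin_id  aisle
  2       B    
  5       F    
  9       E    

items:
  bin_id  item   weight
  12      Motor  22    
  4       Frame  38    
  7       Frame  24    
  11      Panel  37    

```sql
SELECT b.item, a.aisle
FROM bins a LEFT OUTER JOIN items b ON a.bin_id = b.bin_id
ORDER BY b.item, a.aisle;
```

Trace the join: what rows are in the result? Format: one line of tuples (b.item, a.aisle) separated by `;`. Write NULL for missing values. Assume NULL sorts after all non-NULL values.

LEFT JOIN keeps every row from `bins`; unmatched rows get NULL for `items`'s columns.
Matching on a.bin_id = b.bin_id.
- a (bin_id=2) has no partner → padded with NULL.
- a (bin_id=5) has no partner → padded with NULL.
- a (bin_id=9) has no partner → padded with NULL.
After projecting and ordering:
b.item | a.aisle
NULL | B
NULL | E
NULL | F

(NULL, B); (NULL, E); (NULL, F)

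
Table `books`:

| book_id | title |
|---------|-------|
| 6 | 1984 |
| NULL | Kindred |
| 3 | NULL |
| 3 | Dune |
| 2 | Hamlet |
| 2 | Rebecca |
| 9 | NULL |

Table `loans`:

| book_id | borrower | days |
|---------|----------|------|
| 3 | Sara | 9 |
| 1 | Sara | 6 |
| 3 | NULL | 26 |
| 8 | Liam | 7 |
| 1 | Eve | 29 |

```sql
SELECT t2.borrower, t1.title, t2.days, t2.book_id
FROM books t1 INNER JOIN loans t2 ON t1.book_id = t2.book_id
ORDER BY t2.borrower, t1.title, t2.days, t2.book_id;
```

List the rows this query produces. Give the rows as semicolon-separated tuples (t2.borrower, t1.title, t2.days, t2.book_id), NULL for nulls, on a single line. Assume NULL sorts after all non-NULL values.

(Sara, Dune, 9, 3); (Sara, NULL, 9, 3); (NULL, Dune, 26, 3); (NULL, NULL, 26, 3)

INNER JOIN keeps only pairs where the ON condition holds.
Matching on t1.book_id = t2.book_id. A NULL in a compared column never satisfies the condition.
Matched pairs: 4.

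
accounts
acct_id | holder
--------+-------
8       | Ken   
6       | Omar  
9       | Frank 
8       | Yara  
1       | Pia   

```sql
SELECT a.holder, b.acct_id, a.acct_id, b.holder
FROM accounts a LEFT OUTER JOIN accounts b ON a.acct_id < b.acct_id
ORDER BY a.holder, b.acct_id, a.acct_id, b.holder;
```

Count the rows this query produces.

10

LEFT JOIN keeps every row from `accounts a`; unmatched rows get NULL for `accounts b`'s columns.
Matching on a.acct_id < b.acct_id.
- acct_id=8: 1 matching b row(s), so 1 row(s) emitted.
- acct_id=6: 3 matching b row(s), so 3 row(s) emitted.
- acct_id=9: no b row matches, row kept with b columns NULL.
- acct_id=8: 1 matching b row(s), so 1 row(s) emitted.
- acct_id=1: 4 matching b row(s), so 4 row(s) emitted.
Total: 9 matched + 1 padded = 10 rows.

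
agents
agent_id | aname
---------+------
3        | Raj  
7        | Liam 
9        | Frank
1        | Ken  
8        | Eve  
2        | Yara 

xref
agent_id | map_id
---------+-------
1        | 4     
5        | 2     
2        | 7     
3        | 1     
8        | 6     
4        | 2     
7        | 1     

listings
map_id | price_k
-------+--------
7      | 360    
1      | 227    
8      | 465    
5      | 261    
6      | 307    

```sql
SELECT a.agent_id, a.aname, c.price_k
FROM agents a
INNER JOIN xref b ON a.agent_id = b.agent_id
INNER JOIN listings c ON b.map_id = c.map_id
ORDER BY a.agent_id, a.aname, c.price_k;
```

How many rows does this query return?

Step 1 — a INNER JOIN b on agent_id → 5 row(s).
Then INNER JOIN `listings c` on map_id: keep only rows whose b.map_id appears in c.
Result: 4 row(s).

4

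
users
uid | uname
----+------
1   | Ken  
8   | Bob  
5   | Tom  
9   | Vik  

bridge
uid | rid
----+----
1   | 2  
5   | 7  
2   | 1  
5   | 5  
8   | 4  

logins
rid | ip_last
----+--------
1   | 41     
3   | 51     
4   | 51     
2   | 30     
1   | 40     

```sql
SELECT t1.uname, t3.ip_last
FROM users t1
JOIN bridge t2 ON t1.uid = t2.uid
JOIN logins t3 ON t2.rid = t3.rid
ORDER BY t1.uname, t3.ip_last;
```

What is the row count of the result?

2

Evaluate left to right. First `users t1 INNER JOIN bridge t2` on uid: 4 row(s).
Then INNER JOIN `logins t3` on rid: keep only rows whose t2.rid appears in t3.
Result: 2 row(s).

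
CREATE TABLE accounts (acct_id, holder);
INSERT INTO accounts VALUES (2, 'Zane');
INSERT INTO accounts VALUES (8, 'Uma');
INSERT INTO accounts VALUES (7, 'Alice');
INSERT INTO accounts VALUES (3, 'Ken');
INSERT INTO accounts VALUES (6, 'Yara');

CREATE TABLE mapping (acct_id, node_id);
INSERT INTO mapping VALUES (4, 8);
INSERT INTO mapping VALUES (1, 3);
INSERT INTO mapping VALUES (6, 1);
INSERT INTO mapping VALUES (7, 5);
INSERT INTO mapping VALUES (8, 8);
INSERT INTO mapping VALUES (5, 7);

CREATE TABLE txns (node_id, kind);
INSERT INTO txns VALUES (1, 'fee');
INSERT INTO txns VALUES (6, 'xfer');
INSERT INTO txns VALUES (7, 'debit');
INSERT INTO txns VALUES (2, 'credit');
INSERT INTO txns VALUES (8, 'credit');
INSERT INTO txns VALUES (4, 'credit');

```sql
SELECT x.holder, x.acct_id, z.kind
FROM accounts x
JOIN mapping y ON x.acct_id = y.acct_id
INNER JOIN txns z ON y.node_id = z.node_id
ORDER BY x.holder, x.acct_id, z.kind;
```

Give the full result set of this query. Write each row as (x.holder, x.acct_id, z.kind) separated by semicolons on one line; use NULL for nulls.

(Uma, 8, credit); (Yara, 6, fee)

Evaluate left to right. First `accounts x INNER JOIN mapping y` on acct_id: 3 row(s).
Then INNER JOIN `txns z` on node_id: keep only rows whose y.node_id appears in z.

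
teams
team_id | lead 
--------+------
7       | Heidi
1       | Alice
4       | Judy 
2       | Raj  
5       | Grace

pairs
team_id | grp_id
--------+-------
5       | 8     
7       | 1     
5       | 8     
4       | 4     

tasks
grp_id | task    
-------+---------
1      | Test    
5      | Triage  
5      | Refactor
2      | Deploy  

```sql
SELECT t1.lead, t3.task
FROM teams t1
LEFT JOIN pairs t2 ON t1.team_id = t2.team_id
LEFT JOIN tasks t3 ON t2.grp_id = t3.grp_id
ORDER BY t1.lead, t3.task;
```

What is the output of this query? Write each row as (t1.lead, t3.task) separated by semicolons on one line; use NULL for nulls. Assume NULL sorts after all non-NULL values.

(Alice, NULL); (Grace, NULL); (Grace, NULL); (Heidi, Test); (Judy, NULL); (Raj, NULL)

Step 1 — t1 LEFT JOIN t2 on team_id → 6 row(s).
Then LEFT JOIN `tasks t3` on grp_id: each of those 6 rows is kept; rows whose t2.grp_id has no match in t3 get NULL for t3's columns.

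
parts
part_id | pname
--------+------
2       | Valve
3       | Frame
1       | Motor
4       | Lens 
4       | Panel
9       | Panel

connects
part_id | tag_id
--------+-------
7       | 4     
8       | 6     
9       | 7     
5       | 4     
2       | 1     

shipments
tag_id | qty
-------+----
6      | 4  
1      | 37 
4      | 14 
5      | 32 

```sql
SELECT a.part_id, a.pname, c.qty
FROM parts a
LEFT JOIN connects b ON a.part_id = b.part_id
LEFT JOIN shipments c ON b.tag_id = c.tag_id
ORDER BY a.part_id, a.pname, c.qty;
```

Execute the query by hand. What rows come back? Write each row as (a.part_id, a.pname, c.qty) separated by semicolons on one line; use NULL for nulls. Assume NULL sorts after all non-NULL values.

Step 1 — a LEFT JOIN b on part_id → 6 row(s).
Then LEFT JOIN `shipments c` on tag_id: each of those 6 rows is kept; rows whose b.tag_id has no match in c get NULL for c's columns.

(1, Motor, NULL); (2, Valve, 37); (3, Frame, NULL); (4, Lens, NULL); (4, Panel, NULL); (9, Panel, NULL)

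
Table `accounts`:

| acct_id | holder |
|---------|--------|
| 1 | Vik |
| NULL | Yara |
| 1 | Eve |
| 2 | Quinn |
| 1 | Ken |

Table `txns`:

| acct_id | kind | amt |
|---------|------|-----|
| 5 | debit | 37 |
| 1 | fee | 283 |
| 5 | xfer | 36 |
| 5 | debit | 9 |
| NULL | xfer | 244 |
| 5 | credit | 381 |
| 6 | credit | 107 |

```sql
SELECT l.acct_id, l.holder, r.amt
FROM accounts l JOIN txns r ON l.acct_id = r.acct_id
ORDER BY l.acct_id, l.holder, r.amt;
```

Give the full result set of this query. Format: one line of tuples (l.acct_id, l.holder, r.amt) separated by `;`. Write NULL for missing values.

(1, Eve, 283); (1, Ken, 283); (1, Vik, 283)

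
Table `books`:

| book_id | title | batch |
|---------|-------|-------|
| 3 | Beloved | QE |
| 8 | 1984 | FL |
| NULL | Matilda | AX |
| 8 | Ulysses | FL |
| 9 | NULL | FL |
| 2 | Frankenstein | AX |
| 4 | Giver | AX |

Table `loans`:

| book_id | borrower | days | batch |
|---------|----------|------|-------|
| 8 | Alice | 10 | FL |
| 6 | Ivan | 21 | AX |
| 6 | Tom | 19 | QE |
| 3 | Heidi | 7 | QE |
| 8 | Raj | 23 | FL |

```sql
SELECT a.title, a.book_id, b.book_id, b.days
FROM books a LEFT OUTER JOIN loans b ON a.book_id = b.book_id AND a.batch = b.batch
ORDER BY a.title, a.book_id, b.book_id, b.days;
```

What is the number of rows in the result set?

9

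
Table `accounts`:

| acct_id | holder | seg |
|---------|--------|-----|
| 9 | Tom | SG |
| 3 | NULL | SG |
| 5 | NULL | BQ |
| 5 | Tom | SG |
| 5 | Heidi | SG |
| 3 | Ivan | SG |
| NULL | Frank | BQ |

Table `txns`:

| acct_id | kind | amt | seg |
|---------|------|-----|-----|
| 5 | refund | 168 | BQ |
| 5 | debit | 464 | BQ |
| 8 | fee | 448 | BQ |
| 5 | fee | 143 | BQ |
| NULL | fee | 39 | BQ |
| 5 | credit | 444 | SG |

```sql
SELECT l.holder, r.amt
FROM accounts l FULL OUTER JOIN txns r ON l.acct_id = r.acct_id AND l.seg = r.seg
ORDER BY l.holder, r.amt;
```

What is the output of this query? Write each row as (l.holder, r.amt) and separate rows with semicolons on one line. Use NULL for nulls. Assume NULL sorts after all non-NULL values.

(Frank, NULL); (Heidi, 444); (Ivan, NULL); (Tom, 444); (Tom, NULL); (NULL, 39); (NULL, 143); (NULL, 168); (NULL, 448); (NULL, 464); (NULL, NULL)

FULL OUTER JOIN keeps every row from both sides; unmatched rows get NULL for the other side's columns.
Matching on l.acct_id = r.acct_id AND l.seg = r.seg. A NULL in a compared column never satisfies the condition.
Matched pairs: 5; unmatched l rows kept: 4; unmatched r rows kept: 2.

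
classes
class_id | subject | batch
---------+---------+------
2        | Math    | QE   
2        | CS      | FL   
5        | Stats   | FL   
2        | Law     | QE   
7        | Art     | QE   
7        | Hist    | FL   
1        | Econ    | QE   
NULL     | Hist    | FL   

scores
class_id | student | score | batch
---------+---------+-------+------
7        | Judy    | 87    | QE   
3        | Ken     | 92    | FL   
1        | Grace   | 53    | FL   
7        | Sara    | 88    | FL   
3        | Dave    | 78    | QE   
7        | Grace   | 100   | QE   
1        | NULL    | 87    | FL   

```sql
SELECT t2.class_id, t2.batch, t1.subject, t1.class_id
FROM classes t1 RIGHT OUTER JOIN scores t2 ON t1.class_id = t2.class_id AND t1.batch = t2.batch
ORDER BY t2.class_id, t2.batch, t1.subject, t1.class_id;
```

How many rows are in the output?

RIGHT JOIN keeps every row from `scores`; unmatched rows get NULL for `classes`'s columns.
Matching on t1.class_id = t2.class_id AND t1.batch = t2.batch. A NULL in a compared column never satisfies the condition.
- t1[0] class_id=2, batch=QE → no match.
- t1[1] class_id=2, batch=FL → no match.
- t1[2] class_id=5, batch=FL → no match.
- t1[3] class_id=2, batch=QE → no match.
- t1[4] class_id=7, batch=QE → 2 match(es) in t2 → 2 row(s).
- t1[5] class_id=7, batch=FL → 1 match(es) in t2 → 1 row(s).
- t1[6] class_id=1, batch=QE → no match.
- t1[7] class_id=NULL, batch=FL → no match.
- plus 4 unmatched t2 row(s), each kept with NULL t1 columns.
Total: 3 matched + 4 padded = 7 rows.

7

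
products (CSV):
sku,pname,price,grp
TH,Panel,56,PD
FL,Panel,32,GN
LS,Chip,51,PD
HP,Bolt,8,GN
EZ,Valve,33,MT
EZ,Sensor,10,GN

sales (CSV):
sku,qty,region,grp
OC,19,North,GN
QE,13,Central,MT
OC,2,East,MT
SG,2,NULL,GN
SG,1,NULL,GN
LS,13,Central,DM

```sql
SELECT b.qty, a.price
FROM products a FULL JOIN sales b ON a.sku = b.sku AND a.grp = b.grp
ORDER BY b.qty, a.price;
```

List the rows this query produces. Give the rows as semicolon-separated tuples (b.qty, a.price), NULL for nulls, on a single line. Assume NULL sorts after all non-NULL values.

(1, NULL); (2, NULL); (2, NULL); (13, NULL); (13, NULL); (19, NULL); (NULL, 8); (NULL, 10); (NULL, 32); (NULL, 33); (NULL, 51); (NULL, 56)

FULL OUTER JOIN keeps every row from both sides; unmatched rows get NULL for the other side's columns.
Matching on a.sku = b.sku AND a.grp = b.grp.
- a row (sku=TH, grp=PD): no match → kept, b columns NULL.
- a row (sku=FL, grp=GN): no match → kept, b columns NULL.
- a row (sku=LS, grp=PD): no match → kept, b columns NULL.
- a row (sku=HP, grp=GN): no match → kept, b columns NULL.
- a row (sku=EZ, grp=MT): no match → kept, b columns NULL.
- a row (sku=EZ, grp=GN): no match → kept, b columns NULL.
- 6 row(s) from b found no a partner → padded with NULL.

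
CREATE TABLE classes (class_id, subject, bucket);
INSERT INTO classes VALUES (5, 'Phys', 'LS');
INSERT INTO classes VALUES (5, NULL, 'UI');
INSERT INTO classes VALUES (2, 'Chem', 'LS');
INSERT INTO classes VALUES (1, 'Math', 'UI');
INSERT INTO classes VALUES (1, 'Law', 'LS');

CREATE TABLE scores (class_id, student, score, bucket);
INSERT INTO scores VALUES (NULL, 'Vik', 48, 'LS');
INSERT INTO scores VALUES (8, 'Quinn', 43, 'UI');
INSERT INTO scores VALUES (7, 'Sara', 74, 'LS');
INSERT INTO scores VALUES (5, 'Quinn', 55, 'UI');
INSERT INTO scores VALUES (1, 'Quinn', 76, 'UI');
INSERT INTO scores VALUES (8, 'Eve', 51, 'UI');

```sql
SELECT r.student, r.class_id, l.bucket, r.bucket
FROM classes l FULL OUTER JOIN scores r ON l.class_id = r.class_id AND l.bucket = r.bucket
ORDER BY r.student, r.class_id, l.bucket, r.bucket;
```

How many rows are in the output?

9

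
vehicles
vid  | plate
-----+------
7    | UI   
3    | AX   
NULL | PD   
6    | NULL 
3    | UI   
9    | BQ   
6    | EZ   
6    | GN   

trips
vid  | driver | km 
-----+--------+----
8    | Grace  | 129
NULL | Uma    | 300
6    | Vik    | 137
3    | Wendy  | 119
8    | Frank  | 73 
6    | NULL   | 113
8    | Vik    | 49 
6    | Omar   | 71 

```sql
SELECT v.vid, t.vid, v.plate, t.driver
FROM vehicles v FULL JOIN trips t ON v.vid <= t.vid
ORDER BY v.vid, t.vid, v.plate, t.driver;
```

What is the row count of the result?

38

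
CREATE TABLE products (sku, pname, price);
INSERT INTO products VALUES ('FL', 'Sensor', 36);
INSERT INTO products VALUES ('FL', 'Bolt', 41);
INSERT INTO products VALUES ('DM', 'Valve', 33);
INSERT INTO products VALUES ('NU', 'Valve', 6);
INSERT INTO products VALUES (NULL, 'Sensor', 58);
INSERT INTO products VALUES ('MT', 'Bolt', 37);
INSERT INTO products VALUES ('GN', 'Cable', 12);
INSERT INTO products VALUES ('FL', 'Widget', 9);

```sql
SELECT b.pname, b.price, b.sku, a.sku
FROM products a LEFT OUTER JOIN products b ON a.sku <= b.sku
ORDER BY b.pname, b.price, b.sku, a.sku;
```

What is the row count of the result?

LEFT JOIN keeps every row from `products a`; unmatched rows get NULL for `products b`'s columns.
Matching on a.sku <= b.sku. A NULL in a compared column never satisfies the condition.
- a (sku=FL) pairs with 6 row(s) of b.
- a (sku=FL) pairs with 6 row(s) of b.
- a (sku=DM) pairs with 7 row(s) of b.
- a (sku=NU) pairs with 1 row(s) of b.
- a (sku=NULL) has no partner → padded with NULL.
- a (sku=MT) pairs with 2 row(s) of b.
- a (sku=GN) pairs with 3 row(s) of b.
- a (sku=FL) pairs with 6 row(s) of b.
Total: 31 matched + 1 padded = 32 rows.

32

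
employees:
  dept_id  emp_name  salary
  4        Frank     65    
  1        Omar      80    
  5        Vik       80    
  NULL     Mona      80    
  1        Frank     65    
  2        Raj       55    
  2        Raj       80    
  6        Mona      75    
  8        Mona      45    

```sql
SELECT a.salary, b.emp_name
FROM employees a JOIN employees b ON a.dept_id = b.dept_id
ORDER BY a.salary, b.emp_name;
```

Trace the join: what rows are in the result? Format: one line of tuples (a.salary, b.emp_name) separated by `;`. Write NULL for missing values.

(45, Mona); (55, Raj); (55, Raj); (65, Frank); (65, Frank); (65, Omar); (75, Mona); (80, Frank); (80, Omar); (80, Raj); (80, Raj); (80, Vik)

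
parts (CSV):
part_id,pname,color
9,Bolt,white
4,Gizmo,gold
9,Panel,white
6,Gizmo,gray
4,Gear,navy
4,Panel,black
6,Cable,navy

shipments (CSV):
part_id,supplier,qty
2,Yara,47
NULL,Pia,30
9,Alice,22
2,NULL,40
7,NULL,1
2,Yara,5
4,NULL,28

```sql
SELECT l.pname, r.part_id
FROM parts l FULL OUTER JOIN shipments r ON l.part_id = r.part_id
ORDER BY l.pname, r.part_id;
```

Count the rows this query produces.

FULL OUTER JOIN keeps every row from both sides; unmatched rows get NULL for the other side's columns.
Matching on l.part_id = r.part_id. A NULL in a compared column never satisfies the condition.
Matched pairs: 5; unmatched l rows kept: 2; unmatched r rows kept: 5.
Total: 5 matched + 7 padded = 12 rows.

12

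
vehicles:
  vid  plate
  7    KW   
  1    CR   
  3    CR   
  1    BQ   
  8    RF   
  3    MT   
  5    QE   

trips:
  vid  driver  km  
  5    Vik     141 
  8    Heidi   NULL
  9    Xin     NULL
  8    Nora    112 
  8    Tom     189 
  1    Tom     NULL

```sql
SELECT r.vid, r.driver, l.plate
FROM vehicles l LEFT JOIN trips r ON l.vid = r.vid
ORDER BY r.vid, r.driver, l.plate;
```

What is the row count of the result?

LEFT JOIN keeps every row from `vehicles`; unmatched rows get NULL for `trips`'s columns.
Matching on l.vid = r.vid.
- l (vid=7) has no partner → padded with NULL.
- l (vid=1) pairs with 1 row(s) of r.
- l (vid=3) has no partner → padded with NULL.
- l (vid=1) pairs with 1 row(s) of r.
- l (vid=8) pairs with 3 row(s) of r.
- l (vid=3) has no partner → padded with NULL.
- l (vid=5) pairs with 1 row(s) of r.
Total: 6 matched + 3 padded = 9 rows.

9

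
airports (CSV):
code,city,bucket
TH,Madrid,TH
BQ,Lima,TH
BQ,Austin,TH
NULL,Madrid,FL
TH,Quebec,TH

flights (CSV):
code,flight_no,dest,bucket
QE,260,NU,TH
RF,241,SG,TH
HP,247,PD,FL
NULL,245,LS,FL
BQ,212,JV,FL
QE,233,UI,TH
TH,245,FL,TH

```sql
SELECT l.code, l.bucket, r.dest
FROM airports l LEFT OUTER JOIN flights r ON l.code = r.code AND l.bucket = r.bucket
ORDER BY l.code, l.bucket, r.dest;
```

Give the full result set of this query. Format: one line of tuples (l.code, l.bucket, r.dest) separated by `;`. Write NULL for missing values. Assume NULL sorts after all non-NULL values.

LEFT JOIN keeps every row from `airports`; unmatched rows get NULL for `flights`'s columns.
Matching on l.code = r.code AND l.bucket = r.bucket. A NULL in a compared column never satisfies the condition.
- l row (code=TH, bucket=TH): matches 1 r row(s) → 1 output row(s).
- l row (code=BQ, bucket=TH): no match → kept, r columns NULL.
- l row (code=BQ, bucket=TH): no match → kept, r columns NULL.
- l row (code=NULL, bucket=FL): no match → kept, r columns NULL.
- l row (code=TH, bucket=TH): matches 1 r row(s) → 1 output row(s).
After projecting and ordering:
l.code | l.bucket | r.dest
BQ | TH | NULL
BQ | TH | NULL
TH | TH | FL
TH | TH | FL
NULL | FL | NULL

(BQ, TH, NULL); (BQ, TH, NULL); (TH, TH, FL); (TH, TH, FL); (NULL, FL, NULL)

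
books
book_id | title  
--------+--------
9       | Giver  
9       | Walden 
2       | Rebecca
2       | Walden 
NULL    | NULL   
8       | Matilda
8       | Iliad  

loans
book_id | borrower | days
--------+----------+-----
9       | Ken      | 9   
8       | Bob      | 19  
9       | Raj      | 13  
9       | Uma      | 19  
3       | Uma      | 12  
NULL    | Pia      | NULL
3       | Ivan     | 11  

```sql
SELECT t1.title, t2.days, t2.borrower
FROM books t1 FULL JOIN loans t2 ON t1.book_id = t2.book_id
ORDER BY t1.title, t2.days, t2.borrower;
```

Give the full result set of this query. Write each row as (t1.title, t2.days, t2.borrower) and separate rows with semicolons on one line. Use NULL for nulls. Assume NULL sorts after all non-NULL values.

FULL OUTER JOIN keeps every row from both sides; unmatched rows get NULL for the other side's columns.
Matching on t1.book_id = t2.book_id. A NULL in a compared column never satisfies the condition.
Matched pairs: 8; unmatched t1 rows kept: 3; unmatched t2 rows kept: 3.

(Giver, 9, Ken); (Giver, 13, Raj); (Giver, 19, Uma); (Iliad, 19, Bob); (Matilda, 19, Bob); (Rebecca, NULL, NULL); (Walden, 9, Ken); (Walden, 13, Raj); (Walden, 19, Uma); (Walden, NULL, NULL); (NULL, 11, Ivan); (NULL, 12, Uma); (NULL, NULL, Pia); (NULL, NULL, NULL)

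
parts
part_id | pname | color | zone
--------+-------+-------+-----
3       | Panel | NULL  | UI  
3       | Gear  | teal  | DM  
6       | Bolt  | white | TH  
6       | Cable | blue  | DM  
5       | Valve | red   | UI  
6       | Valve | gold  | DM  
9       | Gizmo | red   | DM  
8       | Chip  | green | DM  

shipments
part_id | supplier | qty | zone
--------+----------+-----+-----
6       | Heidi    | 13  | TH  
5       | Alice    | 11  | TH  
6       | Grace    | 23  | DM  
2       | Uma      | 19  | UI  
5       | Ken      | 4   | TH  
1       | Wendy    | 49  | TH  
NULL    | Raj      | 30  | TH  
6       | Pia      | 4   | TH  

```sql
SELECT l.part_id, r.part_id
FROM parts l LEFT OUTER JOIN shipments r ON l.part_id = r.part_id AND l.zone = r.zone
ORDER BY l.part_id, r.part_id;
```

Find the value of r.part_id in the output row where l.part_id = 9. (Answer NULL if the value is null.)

LEFT JOIN keeps every row from `parts`; unmatched rows get NULL for `shipments`'s columns.
Matching on l.part_id = r.part_id AND l.zone = r.zone. A NULL in a compared column never satisfies the condition.
Matched pairs: 4; unmatched l rows kept: 5.

NULL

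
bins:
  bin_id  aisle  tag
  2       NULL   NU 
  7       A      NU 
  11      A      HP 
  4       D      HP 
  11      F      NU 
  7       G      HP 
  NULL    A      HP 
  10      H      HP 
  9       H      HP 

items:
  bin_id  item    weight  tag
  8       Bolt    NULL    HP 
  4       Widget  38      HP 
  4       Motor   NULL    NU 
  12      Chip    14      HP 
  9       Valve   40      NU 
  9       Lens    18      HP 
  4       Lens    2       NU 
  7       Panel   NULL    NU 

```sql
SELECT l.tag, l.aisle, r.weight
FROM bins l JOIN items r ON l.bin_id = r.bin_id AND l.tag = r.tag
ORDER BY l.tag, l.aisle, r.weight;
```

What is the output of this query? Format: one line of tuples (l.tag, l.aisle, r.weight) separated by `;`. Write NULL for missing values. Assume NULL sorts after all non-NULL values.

(HP, D, 38); (HP, H, 18); (NU, A, NULL)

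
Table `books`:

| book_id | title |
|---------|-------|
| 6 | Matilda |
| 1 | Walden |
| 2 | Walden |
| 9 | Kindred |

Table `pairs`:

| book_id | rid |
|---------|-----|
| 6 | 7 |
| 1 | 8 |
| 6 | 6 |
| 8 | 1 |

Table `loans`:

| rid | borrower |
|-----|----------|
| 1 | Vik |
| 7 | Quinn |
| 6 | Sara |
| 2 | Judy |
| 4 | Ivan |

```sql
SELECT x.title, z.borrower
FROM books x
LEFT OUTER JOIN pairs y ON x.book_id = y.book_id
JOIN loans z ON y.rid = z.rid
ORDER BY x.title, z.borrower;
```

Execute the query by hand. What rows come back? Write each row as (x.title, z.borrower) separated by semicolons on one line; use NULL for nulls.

Evaluate left to right. First `books x LEFT JOIN pairs y` on book_id: 5 row(s).
Then INNER JOIN `loans z` on rid: keep only rows whose y.rid appears in z.

(Matilda, Quinn); (Matilda, Sara)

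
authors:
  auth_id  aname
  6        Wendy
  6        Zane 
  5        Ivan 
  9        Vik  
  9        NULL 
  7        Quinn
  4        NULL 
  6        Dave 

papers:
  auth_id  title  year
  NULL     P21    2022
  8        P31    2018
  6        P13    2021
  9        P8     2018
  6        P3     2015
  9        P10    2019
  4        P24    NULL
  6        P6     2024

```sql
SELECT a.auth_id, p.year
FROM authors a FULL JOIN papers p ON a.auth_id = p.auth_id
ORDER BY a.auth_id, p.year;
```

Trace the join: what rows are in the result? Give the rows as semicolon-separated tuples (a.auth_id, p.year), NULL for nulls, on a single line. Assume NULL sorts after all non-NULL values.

FULL OUTER JOIN keeps every row from both sides; unmatched rows get NULL for the other side's columns.
Matching on a.auth_id = p.auth_id. A NULL in a compared column never satisfies the condition.
Matched pairs: 14; unmatched a rows kept: 2; unmatched p rows kept: 2.

(4, NULL); (5, NULL); (6, 2015); (6, 2015); (6, 2015); (6, 2021); (6, 2021); (6, 2021); (6, 2024); (6, 2024); (6, 2024); (7, NULL); (9, 2018); (9, 2018); (9, 2019); (9, 2019); (NULL, 2018); (NULL, 2022)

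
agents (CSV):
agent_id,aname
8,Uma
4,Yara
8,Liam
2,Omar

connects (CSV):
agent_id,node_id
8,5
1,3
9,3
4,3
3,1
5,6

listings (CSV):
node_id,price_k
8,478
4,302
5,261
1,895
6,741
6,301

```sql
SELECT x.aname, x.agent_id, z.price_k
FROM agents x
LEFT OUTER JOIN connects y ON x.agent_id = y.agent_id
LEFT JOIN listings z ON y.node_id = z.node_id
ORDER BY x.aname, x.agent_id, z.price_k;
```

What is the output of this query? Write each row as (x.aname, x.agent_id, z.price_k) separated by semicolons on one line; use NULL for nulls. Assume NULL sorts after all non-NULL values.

(Liam, 8, 261); (Omar, 2, NULL); (Uma, 8, 261); (Yara, 4, NULL)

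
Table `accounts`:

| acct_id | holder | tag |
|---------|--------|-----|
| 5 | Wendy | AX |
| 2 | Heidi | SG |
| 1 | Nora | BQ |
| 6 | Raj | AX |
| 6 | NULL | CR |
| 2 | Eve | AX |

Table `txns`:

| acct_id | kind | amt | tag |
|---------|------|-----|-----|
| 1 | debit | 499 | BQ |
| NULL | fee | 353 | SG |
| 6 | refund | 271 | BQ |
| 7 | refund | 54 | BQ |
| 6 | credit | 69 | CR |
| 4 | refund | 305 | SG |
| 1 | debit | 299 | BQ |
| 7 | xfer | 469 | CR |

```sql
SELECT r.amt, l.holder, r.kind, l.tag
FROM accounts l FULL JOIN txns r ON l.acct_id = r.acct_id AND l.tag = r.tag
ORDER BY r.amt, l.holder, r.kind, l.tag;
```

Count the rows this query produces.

12

FULL OUTER JOIN keeps every row from both sides; unmatched rows get NULL for the other side's columns.
Matching on l.acct_id = r.acct_id AND l.tag = r.tag. A NULL in a compared column never satisfies the condition.
- l[0] acct_id=5, tag=AX → no match; kept with NULLs on the r side.
- l[1] acct_id=2, tag=SG → no match; kept with NULLs on the r side.
- l[2] acct_id=1, tag=BQ → 2 match(es) in r → 2 row(s).
- l[3] acct_id=6, tag=AX → no match; kept with NULLs on the r side.
- l[4] acct_id=6, tag=CR → 1 match(es) in r → 1 row(s).
- l[5] acct_id=2, tag=AX → no match; kept with NULLs on the r side.
- plus 5 unmatched r row(s), each kept with NULL l columns.
Total: 3 matched + 9 padded = 12 rows.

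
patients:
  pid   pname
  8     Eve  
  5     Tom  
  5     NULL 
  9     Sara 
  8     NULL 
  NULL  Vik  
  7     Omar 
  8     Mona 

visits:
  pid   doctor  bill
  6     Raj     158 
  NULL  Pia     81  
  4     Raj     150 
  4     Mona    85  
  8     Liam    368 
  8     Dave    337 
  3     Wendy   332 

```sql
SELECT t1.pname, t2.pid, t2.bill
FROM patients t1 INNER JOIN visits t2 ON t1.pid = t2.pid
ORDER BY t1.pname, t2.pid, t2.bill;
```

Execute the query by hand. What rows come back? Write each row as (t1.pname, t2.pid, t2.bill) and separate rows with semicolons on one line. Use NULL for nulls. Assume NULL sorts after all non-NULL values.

(Eve, 8, 337); (Eve, 8, 368); (Mona, 8, 337); (Mona, 8, 368); (NULL, 8, 337); (NULL, 8, 368)

INNER JOIN keeps only pairs where the ON condition holds.
Matching on t1.pid = t2.pid. A NULL in a compared column never satisfies the condition.
- pid=8: 2 matching t2 row(s), so 2 row(s) emitted.
- pid=5: no matching t2 row, dropped.
- pid=5: no matching t2 row, dropped.
- pid=9: no matching t2 row, dropped.
- pid=8: 2 matching t2 row(s), so 2 row(s) emitted.
- pid=NULL: no matching t2 row, dropped.
- pid=7: no matching t2 row, dropped.
- pid=8: 2 matching t2 row(s), so 2 row(s) emitted.
After projecting and ordering:
t1.pname | t2.pid | t2.bill
Eve | 8 | 337
Eve | 8 | 368
Mona | 8 | 337
Mona | 8 | 368
NULL | 8 | 337
NULL | 8 | 368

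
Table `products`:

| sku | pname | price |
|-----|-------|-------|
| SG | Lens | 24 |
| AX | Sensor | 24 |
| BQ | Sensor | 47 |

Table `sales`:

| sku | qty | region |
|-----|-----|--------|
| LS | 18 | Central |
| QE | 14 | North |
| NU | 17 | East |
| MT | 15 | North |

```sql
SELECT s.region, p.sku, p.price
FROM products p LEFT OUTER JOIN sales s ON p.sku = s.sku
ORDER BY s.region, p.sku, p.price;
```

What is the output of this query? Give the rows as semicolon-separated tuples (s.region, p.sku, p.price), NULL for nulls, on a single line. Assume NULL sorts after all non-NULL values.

LEFT JOIN keeps every row from `products`; unmatched rows get NULL for `sales`'s columns.
Matching on p.sku = s.sku.
- sku=SG: no s row matches, row kept with s columns NULL.
- sku=AX: no s row matches, row kept with s columns NULL.
- sku=BQ: no s row matches, row kept with s columns NULL.
After projecting and ordering:
s.region | p.sku | p.price
NULL | AX | 24
NULL | BQ | 47
NULL | SG | 24

(NULL, AX, 24); (NULL, BQ, 47); (NULL, SG, 24)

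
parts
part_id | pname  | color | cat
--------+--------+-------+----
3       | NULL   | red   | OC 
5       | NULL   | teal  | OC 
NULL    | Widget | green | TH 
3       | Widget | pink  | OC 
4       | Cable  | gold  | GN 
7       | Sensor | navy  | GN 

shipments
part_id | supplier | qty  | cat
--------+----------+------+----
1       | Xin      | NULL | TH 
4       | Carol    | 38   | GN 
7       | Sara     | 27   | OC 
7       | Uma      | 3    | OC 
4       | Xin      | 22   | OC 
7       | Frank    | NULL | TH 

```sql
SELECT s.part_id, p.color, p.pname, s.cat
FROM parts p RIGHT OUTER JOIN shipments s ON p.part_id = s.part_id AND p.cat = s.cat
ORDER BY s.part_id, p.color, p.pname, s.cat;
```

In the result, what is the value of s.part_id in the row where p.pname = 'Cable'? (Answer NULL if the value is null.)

4

RIGHT JOIN keeps every row from `shipments`; unmatched rows get NULL for `parts`'s columns.
Matching on p.part_id = s.part_id AND p.cat = s.cat. A NULL in a compared column never satisfies the condition.
Matched pairs: 1; unmatched s rows kept: 5.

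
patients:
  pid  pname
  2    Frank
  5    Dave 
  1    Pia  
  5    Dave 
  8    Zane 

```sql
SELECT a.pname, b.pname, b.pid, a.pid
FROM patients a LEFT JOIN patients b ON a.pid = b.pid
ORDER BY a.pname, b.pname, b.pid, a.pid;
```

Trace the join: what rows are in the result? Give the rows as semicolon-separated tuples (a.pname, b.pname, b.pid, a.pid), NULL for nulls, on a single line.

LEFT JOIN keeps every row from `patients a`; unmatched rows get NULL for `patients b`'s columns.
Matching on a.pid = b.pid.
Matched pairs: 7; unmatched a rows kept: 0.

(Dave, Dave, 5, 5); (Dave, Dave, 5, 5); (Dave, Dave, 5, 5); (Dave, Dave, 5, 5); (Frank, Frank, 2, 2); (Pia, Pia, 1, 1); (Zane, Zane, 8, 8)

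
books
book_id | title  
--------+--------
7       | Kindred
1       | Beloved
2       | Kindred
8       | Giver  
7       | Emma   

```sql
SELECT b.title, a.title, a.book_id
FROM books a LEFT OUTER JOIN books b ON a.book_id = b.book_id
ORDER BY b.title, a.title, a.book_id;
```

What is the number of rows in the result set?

7

LEFT JOIN keeps every row from `books a`; unmatched rows get NULL for `books b`'s columns.
Matching on a.book_id = b.book_id.
- a (book_id=7) pairs with 2 row(s) of b.
- a (book_id=1) pairs with 1 row(s) of b.
- a (book_id=2) pairs with 1 row(s) of b.
- a (book_id=8) pairs with 1 row(s) of b.
- a (book_id=7) pairs with 2 row(s) of b.
Total: 7 rows.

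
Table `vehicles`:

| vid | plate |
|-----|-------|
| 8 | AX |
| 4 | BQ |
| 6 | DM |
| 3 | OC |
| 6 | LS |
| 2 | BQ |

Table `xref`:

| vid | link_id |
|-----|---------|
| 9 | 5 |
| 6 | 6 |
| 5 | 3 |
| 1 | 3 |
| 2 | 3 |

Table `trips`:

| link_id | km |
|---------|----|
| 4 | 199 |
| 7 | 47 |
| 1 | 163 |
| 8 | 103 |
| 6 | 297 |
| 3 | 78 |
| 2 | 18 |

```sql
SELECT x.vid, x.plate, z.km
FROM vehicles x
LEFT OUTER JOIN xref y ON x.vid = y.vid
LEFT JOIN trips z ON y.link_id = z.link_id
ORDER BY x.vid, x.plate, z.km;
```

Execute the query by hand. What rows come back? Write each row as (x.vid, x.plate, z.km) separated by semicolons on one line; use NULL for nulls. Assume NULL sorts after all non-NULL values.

(2, BQ, 78); (3, OC, NULL); (4, BQ, NULL); (6, DM, 297); (6, LS, 297); (8, AX, NULL)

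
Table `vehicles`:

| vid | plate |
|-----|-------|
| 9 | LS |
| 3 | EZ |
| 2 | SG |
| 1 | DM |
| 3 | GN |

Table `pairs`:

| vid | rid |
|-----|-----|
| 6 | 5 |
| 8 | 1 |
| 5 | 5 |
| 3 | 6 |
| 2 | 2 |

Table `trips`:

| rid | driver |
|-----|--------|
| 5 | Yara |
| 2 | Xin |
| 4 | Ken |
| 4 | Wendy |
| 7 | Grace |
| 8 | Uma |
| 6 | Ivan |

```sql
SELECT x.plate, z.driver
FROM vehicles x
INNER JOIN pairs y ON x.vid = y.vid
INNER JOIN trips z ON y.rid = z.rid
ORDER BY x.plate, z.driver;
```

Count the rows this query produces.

3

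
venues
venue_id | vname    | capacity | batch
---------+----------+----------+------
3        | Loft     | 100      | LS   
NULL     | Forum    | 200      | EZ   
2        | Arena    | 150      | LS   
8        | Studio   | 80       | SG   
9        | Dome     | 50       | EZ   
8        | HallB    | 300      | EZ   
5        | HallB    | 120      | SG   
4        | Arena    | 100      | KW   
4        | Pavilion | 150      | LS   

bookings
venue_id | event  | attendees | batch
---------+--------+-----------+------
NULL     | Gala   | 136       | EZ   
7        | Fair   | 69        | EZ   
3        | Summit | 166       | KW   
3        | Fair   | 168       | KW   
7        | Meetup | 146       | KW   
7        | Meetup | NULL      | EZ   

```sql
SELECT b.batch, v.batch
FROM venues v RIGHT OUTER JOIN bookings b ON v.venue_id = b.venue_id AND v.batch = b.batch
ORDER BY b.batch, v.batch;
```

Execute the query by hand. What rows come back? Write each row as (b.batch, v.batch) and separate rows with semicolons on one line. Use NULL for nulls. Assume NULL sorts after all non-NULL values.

RIGHT JOIN keeps every row from `bookings`; unmatched rows get NULL for `venues`'s columns.
Matching on v.venue_id = b.venue_id AND v.batch = b.batch. A NULL in a compared column never satisfies the condition.
- v (venue_id=3, batch=LS) has no partner in b.
- v (venue_id=NULL, batch=EZ) has no partner in b.
- v (venue_id=2, batch=LS) has no partner in b.
- v (venue_id=8, batch=SG) has no partner in b.
- v (venue_id=9, batch=EZ) has no partner in b.
- v (venue_id=8, batch=EZ) has no partner in b.
- v (venue_id=5, batch=SG) has no partner in b.
- v (venue_id=4, batch=KW) has no partner in b.
- v (venue_id=4, batch=LS) has no partner in b.
- 6 b row(s) had no v match → kept, v columns NULL.
After projecting and ordering:
b.batch | v.batch
EZ | NULL
EZ | NULL
EZ | NULL
KW | NULL
KW | NULL
KW | NULL

(EZ, NULL); (EZ, NULL); (EZ, NULL); (KW, NULL); (KW, NULL); (KW, NULL)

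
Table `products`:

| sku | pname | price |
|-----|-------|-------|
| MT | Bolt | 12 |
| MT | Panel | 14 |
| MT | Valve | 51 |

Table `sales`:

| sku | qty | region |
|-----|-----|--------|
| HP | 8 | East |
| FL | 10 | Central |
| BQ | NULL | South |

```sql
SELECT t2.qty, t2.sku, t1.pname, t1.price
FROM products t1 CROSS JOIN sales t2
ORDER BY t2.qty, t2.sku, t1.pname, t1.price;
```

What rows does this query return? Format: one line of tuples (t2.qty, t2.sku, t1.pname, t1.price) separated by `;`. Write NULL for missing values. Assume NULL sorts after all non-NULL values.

CROSS JOIN pairs every row of `products` with every row of `sales`: 3 × 3 = 9 rows.

(8, HP, Bolt, 12); (8, HP, Panel, 14); (8, HP, Valve, 51); (10, FL, Bolt, 12); (10, FL, Panel, 14); (10, FL, Valve, 51); (NULL, BQ, Bolt, 12); (NULL, BQ, Panel, 14); (NULL, BQ, Valve, 51)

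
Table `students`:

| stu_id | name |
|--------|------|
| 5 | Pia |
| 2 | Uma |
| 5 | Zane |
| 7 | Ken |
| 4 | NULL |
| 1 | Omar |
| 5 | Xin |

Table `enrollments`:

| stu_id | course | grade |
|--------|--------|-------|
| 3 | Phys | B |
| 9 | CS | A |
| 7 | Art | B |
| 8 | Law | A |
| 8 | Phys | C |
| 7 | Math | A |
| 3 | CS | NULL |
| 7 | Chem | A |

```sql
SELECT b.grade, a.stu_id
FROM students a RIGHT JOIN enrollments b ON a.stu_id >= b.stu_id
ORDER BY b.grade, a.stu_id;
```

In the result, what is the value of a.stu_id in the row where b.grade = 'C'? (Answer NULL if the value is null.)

RIGHT JOIN keeps every row from `enrollments`; unmatched rows get NULL for `students`'s columns.
Matching on a.stu_id >= b.stu_id.
- a row (stu_id=5): matches 2 b row(s) → 2 output row(s).
- a row (stu_id=2): no match.
- a row (stu_id=5): matches 2 b row(s) → 2 output row(s).
- a row (stu_id=7): matches 5 b row(s) → 5 output row(s).
- a row (stu_id=4): matches 2 b row(s) → 2 output row(s).
- a row (stu_id=1): no match.
- a row (stu_id=5): matches 2 b row(s) → 2 output row(s).
- 3 b row(s) had no a match → kept, a columns NULL.

NULL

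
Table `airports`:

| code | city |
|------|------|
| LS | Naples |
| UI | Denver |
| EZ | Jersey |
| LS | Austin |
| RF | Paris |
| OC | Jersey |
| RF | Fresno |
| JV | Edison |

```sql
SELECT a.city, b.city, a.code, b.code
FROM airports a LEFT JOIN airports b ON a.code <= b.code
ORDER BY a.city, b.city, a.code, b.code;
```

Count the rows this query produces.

38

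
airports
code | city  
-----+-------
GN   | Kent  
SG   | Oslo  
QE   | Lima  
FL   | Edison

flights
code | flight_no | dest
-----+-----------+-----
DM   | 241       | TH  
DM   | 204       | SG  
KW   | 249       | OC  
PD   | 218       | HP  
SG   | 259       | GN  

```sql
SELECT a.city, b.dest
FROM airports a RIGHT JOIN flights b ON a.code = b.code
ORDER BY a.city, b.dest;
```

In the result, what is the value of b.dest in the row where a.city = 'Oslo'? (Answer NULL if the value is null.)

GN

RIGHT JOIN keeps every row from `flights`; unmatched rows get NULL for `airports`'s columns.
Matching on a.code = b.code.
- a (code=GN) has no partner in b.
- a (code=SG) pairs with 1 row(s) of b.
- a (code=QE) has no partner in b.
- a (code=FL) has no partner in b.
- 4 row(s) from b found no a partner → padded with NULL.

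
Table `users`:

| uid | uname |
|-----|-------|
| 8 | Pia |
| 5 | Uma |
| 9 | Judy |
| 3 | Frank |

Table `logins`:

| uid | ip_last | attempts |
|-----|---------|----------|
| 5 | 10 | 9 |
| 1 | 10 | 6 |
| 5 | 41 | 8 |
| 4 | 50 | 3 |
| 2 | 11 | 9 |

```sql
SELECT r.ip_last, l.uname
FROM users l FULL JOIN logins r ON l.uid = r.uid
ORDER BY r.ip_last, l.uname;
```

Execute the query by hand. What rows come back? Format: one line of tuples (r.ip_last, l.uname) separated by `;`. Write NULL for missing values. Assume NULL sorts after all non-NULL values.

FULL OUTER JOIN keeps every row from both sides; unmatched rows get NULL for the other side's columns.
Matching on l.uid = r.uid.
- l (uid=8) has no partner → padded with NULL.
- l (uid=5) pairs with 2 row(s) of r.
- l (uid=9) has no partner → padded with NULL.
- l (uid=3) has no partner → padded with NULL.
- 3 row(s) from r found no l partner → padded with NULL.
After projecting and ordering:
r.ip_last | l.uname
10 | Uma
10 | NULL
11 | NULL
41 | Uma
50 | NULL
NULL | Frank
NULL | Judy
NULL | Pia

(10, Uma); (10, NULL); (11, NULL); (41, Uma); (50, NULL); (NULL, Frank); (NULL, Judy); (NULL, Pia)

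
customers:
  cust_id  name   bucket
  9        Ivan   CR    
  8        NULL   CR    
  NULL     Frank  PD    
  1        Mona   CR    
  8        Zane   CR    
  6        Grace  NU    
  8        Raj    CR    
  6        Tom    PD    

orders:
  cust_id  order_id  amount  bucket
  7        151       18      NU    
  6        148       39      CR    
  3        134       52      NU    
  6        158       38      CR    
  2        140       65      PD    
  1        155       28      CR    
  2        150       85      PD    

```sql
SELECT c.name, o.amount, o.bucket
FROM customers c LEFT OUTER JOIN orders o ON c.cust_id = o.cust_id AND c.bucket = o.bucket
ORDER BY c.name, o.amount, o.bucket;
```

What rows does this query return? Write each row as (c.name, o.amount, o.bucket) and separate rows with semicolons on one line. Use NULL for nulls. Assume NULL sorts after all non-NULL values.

LEFT JOIN keeps every row from `customers`; unmatched rows get NULL for `orders`'s columns.
Matching on c.cust_id = o.cust_id AND c.bucket = o.bucket. A NULL in a compared column never satisfies the condition.
- cust_id=9, bucket=CR: no o row matches, row kept with o columns NULL.
- cust_id=8, bucket=CR: no o row matches, row kept with o columns NULL.
- cust_id=NULL, bucket=PD: no o row matches, row kept with o columns NULL.
- cust_id=1, bucket=CR: 1 matching o row(s), so 1 row(s) emitted.
- cust_id=8, bucket=CR: no o row matches, row kept with o columns NULL.
- cust_id=6, bucket=NU: no o row matches, row kept with o columns NULL.
- cust_id=8, bucket=CR: no o row matches, row kept with o columns NULL.
- cust_id=6, bucket=PD: no o row matches, row kept with o columns NULL.
After projecting and ordering:
c.name | o.amount | o.bucket
Frank | NULL | NULL
Grace | NULL | NULL
Ivan | NULL | NULL
Mona | 28 | CR
Raj | NULL | NULL
Tom | NULL | NULL
Zane | NULL | NULL
NULL | NULL | NULL

(Frank, NULL, NULL); (Grace, NULL, NULL); (Ivan, NULL, NULL); (Mona, 28, CR); (Raj, NULL, NULL); (Tom, NULL, NULL); (Zane, NULL, NULL); (NULL, NULL, NULL)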